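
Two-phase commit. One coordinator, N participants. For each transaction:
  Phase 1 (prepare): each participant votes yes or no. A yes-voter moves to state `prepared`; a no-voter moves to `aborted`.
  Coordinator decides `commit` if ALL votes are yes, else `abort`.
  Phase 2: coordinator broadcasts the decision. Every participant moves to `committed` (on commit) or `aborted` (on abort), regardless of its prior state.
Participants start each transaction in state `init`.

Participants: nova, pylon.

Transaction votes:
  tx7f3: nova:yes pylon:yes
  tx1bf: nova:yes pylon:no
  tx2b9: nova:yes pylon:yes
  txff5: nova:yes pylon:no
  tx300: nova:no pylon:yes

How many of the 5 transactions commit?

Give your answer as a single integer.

Answer: 2

Derivation:
tx7f3: all yes -> commit (commits=1)
tx1bf: no from pylon -> abort (commits=1)
tx2b9: all yes -> commit (commits=2)
txff5: no from pylon -> abort (commits=2)
tx300: no from nova -> abort (commits=2)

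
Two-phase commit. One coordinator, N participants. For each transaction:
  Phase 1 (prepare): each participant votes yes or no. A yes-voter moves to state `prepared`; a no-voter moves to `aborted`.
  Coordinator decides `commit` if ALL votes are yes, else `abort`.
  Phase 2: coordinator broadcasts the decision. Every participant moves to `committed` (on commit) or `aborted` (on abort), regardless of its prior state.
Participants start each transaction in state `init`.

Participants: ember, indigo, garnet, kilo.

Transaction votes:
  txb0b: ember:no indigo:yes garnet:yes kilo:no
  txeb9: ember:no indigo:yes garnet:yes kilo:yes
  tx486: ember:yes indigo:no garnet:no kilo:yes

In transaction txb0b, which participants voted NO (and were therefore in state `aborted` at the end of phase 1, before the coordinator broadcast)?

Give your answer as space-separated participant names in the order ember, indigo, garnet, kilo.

Txn txb0b phase 1: ember no -> aborted; indigo yes -> prepared; garnet yes -> prepared; kilo no -> aborted

Answer: ember kilo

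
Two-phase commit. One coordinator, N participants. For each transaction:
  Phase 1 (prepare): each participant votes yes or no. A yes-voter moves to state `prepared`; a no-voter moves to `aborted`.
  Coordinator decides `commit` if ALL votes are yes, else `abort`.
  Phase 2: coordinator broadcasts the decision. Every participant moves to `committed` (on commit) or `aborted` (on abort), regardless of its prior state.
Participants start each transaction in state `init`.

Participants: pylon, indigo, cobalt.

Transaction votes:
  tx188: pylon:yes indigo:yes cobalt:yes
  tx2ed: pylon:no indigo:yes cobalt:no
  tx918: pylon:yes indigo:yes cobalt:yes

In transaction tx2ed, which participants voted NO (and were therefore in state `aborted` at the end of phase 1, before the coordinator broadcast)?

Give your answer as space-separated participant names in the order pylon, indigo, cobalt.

Txn tx2ed phase 1: pylon no -> aborted; indigo yes -> prepared; cobalt no -> aborted

Answer: pylon cobalt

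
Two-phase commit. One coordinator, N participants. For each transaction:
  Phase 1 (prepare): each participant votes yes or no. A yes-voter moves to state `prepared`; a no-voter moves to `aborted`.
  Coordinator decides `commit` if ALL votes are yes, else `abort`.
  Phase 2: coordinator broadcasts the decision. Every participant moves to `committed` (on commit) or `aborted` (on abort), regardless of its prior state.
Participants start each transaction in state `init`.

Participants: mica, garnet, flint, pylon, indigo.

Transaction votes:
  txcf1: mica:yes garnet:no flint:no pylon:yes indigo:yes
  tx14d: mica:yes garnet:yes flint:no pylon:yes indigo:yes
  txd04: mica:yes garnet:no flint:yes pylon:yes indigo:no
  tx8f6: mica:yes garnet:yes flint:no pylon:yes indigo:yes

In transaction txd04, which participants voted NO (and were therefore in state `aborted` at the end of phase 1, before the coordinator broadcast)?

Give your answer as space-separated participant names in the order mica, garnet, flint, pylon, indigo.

Answer: garnet indigo

Derivation:
Txn txd04 phase 1: mica yes -> prepared; garnet no -> aborted; flint yes -> prepared; pylon yes -> prepared; indigo no -> aborted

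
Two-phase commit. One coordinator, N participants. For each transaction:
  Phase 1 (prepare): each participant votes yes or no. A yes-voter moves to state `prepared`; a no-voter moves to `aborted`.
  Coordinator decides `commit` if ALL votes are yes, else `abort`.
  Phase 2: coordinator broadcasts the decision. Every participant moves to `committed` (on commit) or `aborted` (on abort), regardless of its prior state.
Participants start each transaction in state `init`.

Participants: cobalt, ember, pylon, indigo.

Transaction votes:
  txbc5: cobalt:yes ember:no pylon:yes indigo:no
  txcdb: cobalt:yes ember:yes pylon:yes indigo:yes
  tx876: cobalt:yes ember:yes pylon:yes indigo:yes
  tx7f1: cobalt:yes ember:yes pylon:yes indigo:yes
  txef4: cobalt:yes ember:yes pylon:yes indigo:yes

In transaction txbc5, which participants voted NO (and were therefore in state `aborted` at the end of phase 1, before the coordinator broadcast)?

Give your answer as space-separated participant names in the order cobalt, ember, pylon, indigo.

Answer: ember indigo

Derivation:
Txn txbc5 phase 1: cobalt yes -> prepared; ember no -> aborted; pylon yes -> prepared; indigo no -> aborted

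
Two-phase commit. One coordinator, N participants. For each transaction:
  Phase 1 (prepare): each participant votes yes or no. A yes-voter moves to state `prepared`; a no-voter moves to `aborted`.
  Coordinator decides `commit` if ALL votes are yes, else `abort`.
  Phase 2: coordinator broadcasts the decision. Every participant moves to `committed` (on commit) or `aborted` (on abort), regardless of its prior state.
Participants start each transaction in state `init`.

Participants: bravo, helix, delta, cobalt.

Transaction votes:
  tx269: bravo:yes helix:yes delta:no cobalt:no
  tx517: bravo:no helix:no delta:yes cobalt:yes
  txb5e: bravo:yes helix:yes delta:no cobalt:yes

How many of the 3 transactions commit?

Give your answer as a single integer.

tx269: no from delta, cobalt -> abort (commits=0)
tx517: no from bravo, helix -> abort (commits=0)
txb5e: no from delta -> abort (commits=0)

Answer: 0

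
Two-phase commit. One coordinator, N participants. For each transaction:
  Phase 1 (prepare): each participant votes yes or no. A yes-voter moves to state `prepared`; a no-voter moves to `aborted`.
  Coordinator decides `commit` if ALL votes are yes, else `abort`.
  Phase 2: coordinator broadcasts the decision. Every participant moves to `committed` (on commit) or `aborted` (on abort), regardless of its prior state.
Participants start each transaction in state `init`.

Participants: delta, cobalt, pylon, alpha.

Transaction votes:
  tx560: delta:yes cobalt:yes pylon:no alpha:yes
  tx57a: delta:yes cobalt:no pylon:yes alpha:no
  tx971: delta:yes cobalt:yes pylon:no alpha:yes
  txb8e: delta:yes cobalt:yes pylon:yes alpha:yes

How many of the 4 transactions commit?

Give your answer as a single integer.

tx560: no from pylon -> abort (commits=0)
tx57a: no from cobalt, alpha -> abort (commits=0)
tx971: no from pylon -> abort (commits=0)
txb8e: all yes -> commit (commits=1)

Answer: 1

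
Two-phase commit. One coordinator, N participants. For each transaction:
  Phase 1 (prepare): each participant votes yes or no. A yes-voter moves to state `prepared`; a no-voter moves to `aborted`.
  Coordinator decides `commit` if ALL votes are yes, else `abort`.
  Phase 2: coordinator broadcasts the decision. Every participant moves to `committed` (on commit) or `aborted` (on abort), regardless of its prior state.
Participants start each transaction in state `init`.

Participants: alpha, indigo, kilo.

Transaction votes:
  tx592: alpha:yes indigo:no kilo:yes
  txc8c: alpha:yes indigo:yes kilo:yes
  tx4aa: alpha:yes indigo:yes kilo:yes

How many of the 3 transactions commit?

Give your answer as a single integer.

Answer: 2

Derivation:
tx592: no from indigo -> abort (commits=0)
txc8c: all yes -> commit (commits=1)
tx4aa: all yes -> commit (commits=2)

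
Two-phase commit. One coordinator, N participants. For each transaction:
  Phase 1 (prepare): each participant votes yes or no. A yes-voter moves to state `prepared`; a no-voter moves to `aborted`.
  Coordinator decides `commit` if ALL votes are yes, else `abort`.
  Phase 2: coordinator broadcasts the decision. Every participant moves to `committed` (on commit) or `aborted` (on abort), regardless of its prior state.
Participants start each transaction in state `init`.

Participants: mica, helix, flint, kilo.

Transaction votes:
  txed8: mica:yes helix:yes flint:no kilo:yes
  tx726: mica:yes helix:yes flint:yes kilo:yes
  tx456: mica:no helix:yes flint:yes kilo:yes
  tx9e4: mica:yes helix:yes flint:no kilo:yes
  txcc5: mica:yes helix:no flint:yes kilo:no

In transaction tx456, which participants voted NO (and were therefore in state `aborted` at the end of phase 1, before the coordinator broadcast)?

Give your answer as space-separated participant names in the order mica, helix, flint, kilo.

Txn tx456 phase 1: mica no -> aborted; helix yes -> prepared; flint yes -> prepared; kilo yes -> prepared

Answer: mica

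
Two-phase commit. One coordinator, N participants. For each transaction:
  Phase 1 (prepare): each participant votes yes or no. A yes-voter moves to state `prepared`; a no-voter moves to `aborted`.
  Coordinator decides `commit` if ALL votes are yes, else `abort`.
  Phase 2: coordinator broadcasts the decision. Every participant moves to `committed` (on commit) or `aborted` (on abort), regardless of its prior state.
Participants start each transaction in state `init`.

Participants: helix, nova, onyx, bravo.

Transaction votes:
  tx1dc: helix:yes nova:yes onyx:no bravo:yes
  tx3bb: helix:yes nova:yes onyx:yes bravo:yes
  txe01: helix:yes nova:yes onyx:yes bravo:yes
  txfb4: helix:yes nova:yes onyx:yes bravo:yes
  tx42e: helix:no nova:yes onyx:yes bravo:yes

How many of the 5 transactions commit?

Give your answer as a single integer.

tx1dc: no from onyx -> abort (commits=0)
tx3bb: all yes -> commit (commits=1)
txe01: all yes -> commit (commits=2)
txfb4: all yes -> commit (commits=3)
tx42e: no from helix -> abort (commits=3)

Answer: 3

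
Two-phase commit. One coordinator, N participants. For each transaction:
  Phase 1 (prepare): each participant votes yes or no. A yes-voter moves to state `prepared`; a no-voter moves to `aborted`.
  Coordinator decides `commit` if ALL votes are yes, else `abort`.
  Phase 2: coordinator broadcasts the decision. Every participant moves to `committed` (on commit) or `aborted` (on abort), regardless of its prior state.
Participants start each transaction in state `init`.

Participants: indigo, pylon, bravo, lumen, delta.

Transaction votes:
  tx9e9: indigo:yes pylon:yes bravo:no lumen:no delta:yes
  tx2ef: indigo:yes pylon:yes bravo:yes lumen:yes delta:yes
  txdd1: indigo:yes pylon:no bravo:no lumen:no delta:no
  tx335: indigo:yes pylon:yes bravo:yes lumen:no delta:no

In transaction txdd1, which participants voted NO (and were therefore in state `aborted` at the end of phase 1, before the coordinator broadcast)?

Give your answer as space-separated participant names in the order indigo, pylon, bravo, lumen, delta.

Answer: pylon bravo lumen delta

Derivation:
Txn txdd1 phase 1: indigo yes -> prepared; pylon no -> aborted; bravo no -> aborted; lumen no -> aborted; delta no -> aborted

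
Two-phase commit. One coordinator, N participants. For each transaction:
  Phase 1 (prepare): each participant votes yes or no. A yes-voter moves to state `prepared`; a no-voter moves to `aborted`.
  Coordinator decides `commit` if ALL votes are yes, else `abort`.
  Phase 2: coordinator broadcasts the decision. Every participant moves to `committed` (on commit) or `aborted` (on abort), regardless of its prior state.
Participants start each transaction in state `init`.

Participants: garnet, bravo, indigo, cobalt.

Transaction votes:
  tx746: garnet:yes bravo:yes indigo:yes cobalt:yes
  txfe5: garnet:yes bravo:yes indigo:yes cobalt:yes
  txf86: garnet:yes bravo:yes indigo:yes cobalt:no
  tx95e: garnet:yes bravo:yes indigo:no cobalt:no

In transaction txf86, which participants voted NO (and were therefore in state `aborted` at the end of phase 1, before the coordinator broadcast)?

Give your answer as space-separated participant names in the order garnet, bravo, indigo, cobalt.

Answer: cobalt

Derivation:
Txn txf86 phase 1: garnet yes -> prepared; bravo yes -> prepared; indigo yes -> prepared; cobalt no -> aborted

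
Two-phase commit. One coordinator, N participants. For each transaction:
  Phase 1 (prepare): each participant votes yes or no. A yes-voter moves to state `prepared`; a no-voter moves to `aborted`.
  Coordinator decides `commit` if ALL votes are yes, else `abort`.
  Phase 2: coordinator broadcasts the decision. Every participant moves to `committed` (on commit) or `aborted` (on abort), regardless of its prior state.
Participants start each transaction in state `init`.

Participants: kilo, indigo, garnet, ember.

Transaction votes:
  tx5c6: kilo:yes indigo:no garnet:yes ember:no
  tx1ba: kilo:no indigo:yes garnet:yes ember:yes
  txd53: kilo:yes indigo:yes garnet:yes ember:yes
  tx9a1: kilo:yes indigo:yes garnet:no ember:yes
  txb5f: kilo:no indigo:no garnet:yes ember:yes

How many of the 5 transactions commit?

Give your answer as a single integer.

Answer: 1

Derivation:
tx5c6: no from indigo, ember -> abort (commits=0)
tx1ba: no from kilo -> abort (commits=0)
txd53: all yes -> commit (commits=1)
tx9a1: no from garnet -> abort (commits=1)
txb5f: no from kilo, indigo -> abort (commits=1)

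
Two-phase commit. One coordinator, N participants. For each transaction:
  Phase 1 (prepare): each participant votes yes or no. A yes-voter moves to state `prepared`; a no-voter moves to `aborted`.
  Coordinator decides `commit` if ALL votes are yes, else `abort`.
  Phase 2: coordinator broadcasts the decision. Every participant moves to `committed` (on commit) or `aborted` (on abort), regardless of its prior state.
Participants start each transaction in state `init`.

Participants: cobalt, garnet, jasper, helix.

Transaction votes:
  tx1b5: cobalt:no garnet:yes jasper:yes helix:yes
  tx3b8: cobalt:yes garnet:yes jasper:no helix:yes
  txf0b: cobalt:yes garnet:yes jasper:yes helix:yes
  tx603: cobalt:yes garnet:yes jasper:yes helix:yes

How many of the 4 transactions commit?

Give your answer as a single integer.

tx1b5: no from cobalt -> abort (commits=0)
tx3b8: no from jasper -> abort (commits=0)
txf0b: all yes -> commit (commits=1)
tx603: all yes -> commit (commits=2)

Answer: 2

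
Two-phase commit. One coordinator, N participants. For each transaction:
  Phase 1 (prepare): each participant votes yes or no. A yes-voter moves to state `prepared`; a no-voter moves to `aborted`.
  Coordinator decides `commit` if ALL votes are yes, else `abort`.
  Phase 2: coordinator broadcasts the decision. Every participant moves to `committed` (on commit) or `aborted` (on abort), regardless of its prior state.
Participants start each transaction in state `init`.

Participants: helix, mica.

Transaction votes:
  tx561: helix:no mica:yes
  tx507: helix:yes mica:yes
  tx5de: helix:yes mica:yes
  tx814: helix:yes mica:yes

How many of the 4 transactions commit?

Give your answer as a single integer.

Answer: 3

Derivation:
tx561: no from helix -> abort (commits=0)
tx507: all yes -> commit (commits=1)
tx5de: all yes -> commit (commits=2)
tx814: all yes -> commit (commits=3)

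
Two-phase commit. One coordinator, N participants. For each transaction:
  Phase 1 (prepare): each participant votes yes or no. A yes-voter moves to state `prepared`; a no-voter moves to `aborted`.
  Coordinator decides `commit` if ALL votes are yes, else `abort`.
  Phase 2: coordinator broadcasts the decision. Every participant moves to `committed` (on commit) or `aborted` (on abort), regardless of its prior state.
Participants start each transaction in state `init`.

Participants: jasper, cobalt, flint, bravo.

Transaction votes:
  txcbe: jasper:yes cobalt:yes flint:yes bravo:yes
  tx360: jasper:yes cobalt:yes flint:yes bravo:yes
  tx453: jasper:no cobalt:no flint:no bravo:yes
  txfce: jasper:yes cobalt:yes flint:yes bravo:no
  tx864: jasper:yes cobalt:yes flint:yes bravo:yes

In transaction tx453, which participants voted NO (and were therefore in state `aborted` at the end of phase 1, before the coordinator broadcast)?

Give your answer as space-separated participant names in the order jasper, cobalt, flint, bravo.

Answer: jasper cobalt flint

Derivation:
Txn tx453 phase 1: jasper no -> aborted; cobalt no -> aborted; flint no -> aborted; bravo yes -> prepared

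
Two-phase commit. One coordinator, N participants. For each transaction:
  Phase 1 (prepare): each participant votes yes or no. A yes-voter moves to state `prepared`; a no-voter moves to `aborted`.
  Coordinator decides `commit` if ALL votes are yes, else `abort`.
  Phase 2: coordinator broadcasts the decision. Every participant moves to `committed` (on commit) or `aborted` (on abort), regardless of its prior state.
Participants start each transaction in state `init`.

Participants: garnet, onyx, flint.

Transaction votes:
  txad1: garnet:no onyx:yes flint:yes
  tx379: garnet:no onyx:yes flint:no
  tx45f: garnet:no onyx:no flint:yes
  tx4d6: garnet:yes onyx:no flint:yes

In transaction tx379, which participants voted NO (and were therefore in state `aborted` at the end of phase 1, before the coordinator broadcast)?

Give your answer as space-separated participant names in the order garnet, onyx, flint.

Answer: garnet flint

Derivation:
Txn tx379 phase 1: garnet no -> aborted; onyx yes -> prepared; flint no -> aborted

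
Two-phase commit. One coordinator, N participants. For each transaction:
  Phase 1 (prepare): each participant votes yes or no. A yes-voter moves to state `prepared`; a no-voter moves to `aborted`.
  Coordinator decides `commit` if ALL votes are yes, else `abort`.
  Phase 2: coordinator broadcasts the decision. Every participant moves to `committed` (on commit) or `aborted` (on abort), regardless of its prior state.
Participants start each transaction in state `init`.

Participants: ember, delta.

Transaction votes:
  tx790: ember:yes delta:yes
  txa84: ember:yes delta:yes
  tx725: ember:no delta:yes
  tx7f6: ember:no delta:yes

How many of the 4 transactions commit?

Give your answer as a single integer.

tx790: all yes -> commit (commits=1)
txa84: all yes -> commit (commits=2)
tx725: no from ember -> abort (commits=2)
tx7f6: no from ember -> abort (commits=2)

Answer: 2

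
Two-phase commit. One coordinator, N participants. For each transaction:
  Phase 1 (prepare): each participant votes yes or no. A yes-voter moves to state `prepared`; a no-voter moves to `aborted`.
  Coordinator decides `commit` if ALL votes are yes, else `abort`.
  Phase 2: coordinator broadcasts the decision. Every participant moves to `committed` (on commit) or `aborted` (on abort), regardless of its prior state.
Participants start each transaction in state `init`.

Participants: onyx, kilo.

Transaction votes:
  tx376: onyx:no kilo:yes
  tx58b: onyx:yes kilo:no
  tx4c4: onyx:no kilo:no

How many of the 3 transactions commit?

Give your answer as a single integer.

tx376: no from onyx -> abort (commits=0)
tx58b: no from kilo -> abort (commits=0)
tx4c4: no from onyx, kilo -> abort (commits=0)

Answer: 0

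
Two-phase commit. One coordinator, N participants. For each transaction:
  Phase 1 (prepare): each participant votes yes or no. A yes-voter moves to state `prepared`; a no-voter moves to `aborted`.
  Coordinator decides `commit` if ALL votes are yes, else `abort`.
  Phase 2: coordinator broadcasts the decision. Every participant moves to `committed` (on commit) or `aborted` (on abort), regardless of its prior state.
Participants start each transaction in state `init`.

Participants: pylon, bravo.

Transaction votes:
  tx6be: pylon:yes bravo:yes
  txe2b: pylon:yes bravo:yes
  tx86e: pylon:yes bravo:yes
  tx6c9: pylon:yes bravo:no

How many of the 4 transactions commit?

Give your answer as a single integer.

tx6be: all yes -> commit (commits=1)
txe2b: all yes -> commit (commits=2)
tx86e: all yes -> commit (commits=3)
tx6c9: no from bravo -> abort (commits=3)

Answer: 3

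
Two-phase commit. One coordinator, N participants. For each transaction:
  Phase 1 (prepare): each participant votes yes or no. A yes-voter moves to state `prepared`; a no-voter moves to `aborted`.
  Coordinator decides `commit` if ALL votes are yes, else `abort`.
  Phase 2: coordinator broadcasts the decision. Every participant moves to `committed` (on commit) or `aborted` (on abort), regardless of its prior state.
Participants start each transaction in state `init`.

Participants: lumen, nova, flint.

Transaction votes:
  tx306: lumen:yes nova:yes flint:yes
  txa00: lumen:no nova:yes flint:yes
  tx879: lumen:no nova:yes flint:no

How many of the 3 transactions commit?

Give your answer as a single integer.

tx306: all yes -> commit (commits=1)
txa00: no from lumen -> abort (commits=1)
tx879: no from lumen, flint -> abort (commits=1)

Answer: 1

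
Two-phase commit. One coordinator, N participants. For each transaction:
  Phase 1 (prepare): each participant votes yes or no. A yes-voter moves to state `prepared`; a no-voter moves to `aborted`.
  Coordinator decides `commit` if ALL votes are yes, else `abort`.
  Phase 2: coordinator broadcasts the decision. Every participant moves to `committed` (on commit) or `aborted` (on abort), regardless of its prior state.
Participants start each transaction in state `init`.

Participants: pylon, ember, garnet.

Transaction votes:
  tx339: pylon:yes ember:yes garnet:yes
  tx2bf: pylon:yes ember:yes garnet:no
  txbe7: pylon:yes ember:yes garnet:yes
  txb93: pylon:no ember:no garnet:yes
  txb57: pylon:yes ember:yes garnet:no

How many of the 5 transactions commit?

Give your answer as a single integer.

tx339: all yes -> commit (commits=1)
tx2bf: no from garnet -> abort (commits=1)
txbe7: all yes -> commit (commits=2)
txb93: no from pylon, ember -> abort (commits=2)
txb57: no from garnet -> abort (commits=2)

Answer: 2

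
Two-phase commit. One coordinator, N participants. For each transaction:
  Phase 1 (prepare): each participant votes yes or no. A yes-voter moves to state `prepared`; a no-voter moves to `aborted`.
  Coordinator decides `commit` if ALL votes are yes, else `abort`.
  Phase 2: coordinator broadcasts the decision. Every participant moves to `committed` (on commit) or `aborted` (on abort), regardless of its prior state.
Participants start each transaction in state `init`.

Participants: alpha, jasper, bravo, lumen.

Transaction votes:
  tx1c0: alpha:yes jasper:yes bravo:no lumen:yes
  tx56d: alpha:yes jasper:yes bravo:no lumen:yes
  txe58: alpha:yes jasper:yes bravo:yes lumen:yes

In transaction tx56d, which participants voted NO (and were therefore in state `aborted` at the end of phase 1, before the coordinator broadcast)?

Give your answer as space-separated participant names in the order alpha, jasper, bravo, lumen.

Answer: bravo

Derivation:
Txn tx56d phase 1: alpha yes -> prepared; jasper yes -> prepared; bravo no -> aborted; lumen yes -> prepared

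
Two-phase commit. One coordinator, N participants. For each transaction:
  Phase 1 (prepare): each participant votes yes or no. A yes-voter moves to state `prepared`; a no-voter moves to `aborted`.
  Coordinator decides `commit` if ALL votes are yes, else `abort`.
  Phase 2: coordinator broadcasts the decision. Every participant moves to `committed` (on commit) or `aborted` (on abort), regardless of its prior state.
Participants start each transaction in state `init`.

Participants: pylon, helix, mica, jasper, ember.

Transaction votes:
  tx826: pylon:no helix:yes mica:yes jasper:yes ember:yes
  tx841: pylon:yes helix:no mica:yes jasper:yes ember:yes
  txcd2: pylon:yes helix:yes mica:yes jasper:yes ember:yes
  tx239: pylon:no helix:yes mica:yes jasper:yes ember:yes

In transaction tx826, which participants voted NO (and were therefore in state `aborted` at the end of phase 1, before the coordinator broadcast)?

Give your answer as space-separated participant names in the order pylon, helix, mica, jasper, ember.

Answer: pylon

Derivation:
Txn tx826 phase 1: pylon no -> aborted; helix yes -> prepared; mica yes -> prepared; jasper yes -> prepared; ember yes -> prepared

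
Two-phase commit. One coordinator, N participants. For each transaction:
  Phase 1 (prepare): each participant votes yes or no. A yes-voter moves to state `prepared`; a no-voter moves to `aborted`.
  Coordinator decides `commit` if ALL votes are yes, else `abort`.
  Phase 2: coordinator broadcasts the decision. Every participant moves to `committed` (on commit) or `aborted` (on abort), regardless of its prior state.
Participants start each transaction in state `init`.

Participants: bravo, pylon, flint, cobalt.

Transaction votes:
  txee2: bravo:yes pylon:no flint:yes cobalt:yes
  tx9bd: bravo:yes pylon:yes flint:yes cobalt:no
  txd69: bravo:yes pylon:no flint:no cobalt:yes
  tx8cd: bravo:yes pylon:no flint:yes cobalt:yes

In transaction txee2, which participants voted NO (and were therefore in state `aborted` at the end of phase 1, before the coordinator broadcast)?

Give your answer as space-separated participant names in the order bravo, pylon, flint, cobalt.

Answer: pylon

Derivation:
Txn txee2 phase 1: bravo yes -> prepared; pylon no -> aborted; flint yes -> prepared; cobalt yes -> prepared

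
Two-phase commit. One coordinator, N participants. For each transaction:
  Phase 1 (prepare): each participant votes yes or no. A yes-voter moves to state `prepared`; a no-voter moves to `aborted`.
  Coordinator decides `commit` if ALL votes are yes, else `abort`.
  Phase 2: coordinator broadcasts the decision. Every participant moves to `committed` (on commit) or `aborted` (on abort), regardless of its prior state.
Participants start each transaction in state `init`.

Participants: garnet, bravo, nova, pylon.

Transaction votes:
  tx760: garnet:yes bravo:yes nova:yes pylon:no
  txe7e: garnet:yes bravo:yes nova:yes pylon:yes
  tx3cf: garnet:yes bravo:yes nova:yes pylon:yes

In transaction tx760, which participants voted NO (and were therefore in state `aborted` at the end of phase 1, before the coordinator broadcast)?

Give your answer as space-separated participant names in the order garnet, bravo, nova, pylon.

Answer: pylon

Derivation:
Txn tx760 phase 1: garnet yes -> prepared; bravo yes -> prepared; nova yes -> prepared; pylon no -> aborted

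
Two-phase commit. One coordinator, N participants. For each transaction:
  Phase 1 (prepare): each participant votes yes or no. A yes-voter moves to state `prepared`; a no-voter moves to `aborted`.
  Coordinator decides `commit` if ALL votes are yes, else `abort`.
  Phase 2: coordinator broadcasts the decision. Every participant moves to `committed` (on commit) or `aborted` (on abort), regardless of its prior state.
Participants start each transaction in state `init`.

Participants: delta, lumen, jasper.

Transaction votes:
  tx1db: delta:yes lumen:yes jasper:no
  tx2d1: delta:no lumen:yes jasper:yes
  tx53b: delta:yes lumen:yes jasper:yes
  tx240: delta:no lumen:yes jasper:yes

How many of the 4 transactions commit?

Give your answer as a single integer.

Answer: 1

Derivation:
tx1db: no from jasper -> abort (commits=0)
tx2d1: no from delta -> abort (commits=0)
tx53b: all yes -> commit (commits=1)
tx240: no from delta -> abort (commits=1)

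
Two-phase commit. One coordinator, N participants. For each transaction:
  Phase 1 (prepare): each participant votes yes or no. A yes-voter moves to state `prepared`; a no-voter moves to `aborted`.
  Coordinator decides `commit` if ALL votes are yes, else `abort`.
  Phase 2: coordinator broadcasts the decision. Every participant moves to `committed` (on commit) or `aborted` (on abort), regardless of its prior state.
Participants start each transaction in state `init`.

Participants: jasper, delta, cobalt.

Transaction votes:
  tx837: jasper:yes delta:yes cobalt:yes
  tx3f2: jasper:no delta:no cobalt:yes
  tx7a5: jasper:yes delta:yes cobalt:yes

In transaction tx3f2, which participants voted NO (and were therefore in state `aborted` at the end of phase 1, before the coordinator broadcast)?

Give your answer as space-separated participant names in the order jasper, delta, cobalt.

Answer: jasper delta

Derivation:
Txn tx3f2 phase 1: jasper no -> aborted; delta no -> aborted; cobalt yes -> prepared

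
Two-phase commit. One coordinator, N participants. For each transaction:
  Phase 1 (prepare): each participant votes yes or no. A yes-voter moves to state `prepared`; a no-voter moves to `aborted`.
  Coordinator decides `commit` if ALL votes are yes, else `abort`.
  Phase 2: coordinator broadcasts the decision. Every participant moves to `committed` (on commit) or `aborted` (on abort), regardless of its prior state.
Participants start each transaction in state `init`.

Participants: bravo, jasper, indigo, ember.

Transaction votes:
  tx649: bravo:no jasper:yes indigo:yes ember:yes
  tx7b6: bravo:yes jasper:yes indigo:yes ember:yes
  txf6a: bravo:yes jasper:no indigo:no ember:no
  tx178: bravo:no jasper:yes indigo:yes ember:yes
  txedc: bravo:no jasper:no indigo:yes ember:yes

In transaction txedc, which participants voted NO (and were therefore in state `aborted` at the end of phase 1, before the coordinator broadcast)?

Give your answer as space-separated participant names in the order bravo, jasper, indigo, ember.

Txn txedc phase 1: bravo no -> aborted; jasper no -> aborted; indigo yes -> prepared; ember yes -> prepared

Answer: bravo jasper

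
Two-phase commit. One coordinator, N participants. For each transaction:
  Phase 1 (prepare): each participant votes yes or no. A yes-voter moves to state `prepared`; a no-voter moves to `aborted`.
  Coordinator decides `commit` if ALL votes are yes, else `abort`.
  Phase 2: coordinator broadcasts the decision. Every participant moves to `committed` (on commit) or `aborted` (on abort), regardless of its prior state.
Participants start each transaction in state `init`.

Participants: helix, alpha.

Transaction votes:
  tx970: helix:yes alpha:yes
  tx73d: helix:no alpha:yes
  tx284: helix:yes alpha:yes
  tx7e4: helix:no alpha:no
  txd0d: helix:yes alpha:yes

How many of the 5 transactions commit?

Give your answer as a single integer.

tx970: all yes -> commit (commits=1)
tx73d: no from helix -> abort (commits=1)
tx284: all yes -> commit (commits=2)
tx7e4: no from helix, alpha -> abort (commits=2)
txd0d: all yes -> commit (commits=3)

Answer: 3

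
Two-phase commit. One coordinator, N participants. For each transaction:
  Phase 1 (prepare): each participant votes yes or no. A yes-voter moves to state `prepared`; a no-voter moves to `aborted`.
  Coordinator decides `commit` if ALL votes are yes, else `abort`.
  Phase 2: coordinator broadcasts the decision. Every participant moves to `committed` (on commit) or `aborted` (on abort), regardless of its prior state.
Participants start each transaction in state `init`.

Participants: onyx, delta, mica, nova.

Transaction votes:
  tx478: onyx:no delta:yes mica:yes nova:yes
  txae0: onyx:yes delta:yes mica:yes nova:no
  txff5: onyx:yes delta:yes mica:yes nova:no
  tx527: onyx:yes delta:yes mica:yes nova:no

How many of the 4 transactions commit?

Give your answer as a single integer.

tx478: no from onyx -> abort (commits=0)
txae0: no from nova -> abort (commits=0)
txff5: no from nova -> abort (commits=0)
tx527: no from nova -> abort (commits=0)

Answer: 0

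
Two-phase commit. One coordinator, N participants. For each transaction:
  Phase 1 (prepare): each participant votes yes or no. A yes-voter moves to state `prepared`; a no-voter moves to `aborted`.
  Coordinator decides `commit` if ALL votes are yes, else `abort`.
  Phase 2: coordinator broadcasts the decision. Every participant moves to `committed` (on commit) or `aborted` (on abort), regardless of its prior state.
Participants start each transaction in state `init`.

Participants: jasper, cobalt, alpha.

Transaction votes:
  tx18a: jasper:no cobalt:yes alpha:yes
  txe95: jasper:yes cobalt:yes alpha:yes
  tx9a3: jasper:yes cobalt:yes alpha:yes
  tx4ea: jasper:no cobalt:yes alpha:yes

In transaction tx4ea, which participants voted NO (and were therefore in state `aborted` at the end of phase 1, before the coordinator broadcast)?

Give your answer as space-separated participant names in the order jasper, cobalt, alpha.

Txn tx4ea phase 1: jasper no -> aborted; cobalt yes -> prepared; alpha yes -> prepared

Answer: jasper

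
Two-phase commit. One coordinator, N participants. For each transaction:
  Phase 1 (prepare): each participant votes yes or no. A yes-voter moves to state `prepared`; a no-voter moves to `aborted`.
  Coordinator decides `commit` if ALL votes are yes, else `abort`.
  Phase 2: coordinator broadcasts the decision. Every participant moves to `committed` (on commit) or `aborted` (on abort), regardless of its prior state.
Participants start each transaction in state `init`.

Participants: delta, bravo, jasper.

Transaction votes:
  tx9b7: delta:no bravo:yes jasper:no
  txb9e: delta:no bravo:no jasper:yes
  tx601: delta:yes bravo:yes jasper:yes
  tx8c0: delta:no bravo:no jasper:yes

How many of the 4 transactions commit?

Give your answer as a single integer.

tx9b7: no from delta, jasper -> abort (commits=0)
txb9e: no from delta, bravo -> abort (commits=0)
tx601: all yes -> commit (commits=1)
tx8c0: no from delta, bravo -> abort (commits=1)

Answer: 1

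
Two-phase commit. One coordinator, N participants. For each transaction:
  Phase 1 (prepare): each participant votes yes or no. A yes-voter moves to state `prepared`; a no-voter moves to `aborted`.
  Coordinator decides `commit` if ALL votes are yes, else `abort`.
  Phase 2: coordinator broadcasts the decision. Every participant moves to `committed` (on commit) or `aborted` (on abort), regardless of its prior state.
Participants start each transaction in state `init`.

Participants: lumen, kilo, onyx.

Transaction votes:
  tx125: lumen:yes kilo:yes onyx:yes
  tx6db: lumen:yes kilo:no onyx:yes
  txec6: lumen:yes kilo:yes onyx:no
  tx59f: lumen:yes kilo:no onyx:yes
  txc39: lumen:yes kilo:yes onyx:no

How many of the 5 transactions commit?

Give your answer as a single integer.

Answer: 1

Derivation:
tx125: all yes -> commit (commits=1)
tx6db: no from kilo -> abort (commits=1)
txec6: no from onyx -> abort (commits=1)
tx59f: no from kilo -> abort (commits=1)
txc39: no from onyx -> abort (commits=1)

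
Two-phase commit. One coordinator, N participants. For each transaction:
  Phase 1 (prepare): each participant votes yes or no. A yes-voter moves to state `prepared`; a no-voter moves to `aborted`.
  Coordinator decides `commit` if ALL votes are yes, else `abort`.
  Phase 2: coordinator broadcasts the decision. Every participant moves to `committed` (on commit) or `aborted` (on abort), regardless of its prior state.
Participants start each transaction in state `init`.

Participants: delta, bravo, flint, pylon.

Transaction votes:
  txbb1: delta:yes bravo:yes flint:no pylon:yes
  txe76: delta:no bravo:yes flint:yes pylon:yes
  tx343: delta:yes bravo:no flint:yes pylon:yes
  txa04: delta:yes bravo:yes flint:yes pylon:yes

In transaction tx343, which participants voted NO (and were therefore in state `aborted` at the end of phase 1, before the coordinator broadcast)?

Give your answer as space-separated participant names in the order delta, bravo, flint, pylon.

Answer: bravo

Derivation:
Txn tx343 phase 1: delta yes -> prepared; bravo no -> aborted; flint yes -> prepared; pylon yes -> prepared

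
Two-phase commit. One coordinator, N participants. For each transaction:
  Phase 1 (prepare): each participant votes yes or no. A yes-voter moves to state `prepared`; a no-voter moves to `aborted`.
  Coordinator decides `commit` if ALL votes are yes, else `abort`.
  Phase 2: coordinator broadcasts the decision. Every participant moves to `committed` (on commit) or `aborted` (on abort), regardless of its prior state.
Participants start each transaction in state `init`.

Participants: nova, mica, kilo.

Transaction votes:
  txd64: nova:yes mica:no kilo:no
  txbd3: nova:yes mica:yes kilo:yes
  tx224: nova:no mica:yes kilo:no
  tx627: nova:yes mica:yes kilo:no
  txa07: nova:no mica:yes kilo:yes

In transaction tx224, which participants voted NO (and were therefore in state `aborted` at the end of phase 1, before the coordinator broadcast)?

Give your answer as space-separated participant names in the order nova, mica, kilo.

Answer: nova kilo

Derivation:
Txn tx224 phase 1: nova no -> aborted; mica yes -> prepared; kilo no -> aborted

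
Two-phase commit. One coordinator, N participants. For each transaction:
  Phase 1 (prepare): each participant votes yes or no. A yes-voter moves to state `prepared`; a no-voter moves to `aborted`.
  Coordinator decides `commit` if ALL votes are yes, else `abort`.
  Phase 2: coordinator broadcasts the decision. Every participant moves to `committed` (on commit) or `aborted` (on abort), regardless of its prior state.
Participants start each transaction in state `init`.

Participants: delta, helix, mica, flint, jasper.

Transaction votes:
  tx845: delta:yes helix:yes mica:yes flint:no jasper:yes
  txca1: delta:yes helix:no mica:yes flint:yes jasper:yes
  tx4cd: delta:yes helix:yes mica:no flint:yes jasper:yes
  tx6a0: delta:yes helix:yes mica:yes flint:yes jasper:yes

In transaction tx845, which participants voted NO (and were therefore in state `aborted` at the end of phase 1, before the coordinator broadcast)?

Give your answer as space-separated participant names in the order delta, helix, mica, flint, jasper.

Answer: flint

Derivation:
Txn tx845 phase 1: delta yes -> prepared; helix yes -> prepared; mica yes -> prepared; flint no -> aborted; jasper yes -> prepared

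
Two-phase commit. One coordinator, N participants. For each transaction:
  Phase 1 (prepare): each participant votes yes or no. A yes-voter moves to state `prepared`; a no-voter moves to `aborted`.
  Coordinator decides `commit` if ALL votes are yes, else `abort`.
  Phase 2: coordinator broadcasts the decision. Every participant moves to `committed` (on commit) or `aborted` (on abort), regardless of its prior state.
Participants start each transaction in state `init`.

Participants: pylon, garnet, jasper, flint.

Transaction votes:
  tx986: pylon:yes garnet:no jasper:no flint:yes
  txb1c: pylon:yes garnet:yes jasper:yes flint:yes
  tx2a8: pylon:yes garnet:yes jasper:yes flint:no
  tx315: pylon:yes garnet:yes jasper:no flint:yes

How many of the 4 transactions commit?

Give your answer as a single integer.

tx986: no from garnet, jasper -> abort (commits=0)
txb1c: all yes -> commit (commits=1)
tx2a8: no from flint -> abort (commits=1)
tx315: no from jasper -> abort (commits=1)

Answer: 1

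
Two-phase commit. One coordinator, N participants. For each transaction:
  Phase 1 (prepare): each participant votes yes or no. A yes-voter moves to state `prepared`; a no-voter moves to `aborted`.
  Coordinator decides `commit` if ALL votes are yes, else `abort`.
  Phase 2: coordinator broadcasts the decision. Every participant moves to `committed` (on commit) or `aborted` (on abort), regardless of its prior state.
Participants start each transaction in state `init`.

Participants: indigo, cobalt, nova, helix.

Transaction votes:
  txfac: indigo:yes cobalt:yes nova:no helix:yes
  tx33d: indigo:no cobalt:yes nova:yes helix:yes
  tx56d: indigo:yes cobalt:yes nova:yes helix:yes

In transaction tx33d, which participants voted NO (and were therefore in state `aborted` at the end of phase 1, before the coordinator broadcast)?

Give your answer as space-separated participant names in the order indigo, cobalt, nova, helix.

Txn tx33d phase 1: indigo no -> aborted; cobalt yes -> prepared; nova yes -> prepared; helix yes -> prepared

Answer: indigo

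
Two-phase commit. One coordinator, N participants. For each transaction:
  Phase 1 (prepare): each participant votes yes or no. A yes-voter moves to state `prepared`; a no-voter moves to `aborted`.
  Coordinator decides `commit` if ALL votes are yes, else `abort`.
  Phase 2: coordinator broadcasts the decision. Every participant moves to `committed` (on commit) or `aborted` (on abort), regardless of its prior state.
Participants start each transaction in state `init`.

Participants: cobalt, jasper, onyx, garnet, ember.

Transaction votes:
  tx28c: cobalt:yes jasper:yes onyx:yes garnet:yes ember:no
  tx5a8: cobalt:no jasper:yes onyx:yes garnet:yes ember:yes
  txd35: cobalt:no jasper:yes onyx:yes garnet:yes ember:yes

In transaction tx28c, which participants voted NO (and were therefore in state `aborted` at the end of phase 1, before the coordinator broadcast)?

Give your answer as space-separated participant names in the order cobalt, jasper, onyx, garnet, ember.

Answer: ember

Derivation:
Txn tx28c phase 1: cobalt yes -> prepared; jasper yes -> prepared; onyx yes -> prepared; garnet yes -> prepared; ember no -> aborted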